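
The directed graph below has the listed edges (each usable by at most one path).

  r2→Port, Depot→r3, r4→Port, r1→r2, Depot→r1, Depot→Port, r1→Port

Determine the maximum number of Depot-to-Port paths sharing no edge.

2

Assign every edge capacity 1; by Menger, the answer equals the max flow.
Path Depot→Port (+1); total 1.
Path Depot→r1→Port (+1); total 2.
No residual Depot→Port path; max flow = 2.
Certifying cut of size 2: {Depot→Port, Depot→r1}.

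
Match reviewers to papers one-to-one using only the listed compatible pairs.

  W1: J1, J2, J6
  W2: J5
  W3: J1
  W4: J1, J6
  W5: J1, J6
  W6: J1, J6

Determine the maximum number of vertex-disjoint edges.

4

Unit-capacity flow: source→left, listed edges, right→sink; max matching = max flow.
Augmenting path W1→J1 (+1); matched 1.
Augmenting path W2→J5 (+1); matched 2.
Augmenting path W4→J6 (+1); matched 3.
Augmenting path W3→J1→W1→J2 (+1); matched 4.
No augmenting path remains; maximum matching = 4.
König certificate: {W1, W2, J1, J6} is a vertex cover of size 4 (every listed pair touches it), so no matching can be larger.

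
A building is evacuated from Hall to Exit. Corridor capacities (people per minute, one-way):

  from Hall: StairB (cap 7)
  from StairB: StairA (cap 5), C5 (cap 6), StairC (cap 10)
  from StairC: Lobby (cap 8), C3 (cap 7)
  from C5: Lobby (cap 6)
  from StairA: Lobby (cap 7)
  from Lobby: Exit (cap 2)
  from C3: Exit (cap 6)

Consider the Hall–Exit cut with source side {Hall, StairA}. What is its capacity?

Edges leaving {Hall, StairA}: Hall→StairB (7), StairA→Lobby (7).
Cut capacity = 7 + 7 = 14.

14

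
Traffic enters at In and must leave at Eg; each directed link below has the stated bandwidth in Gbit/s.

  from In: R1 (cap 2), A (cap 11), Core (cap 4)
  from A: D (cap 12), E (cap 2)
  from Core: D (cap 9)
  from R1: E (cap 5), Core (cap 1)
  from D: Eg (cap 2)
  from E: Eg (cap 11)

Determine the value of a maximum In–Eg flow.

6

Augment In→A→D→Eg: bottleneck 2, flow now 2.
Augment In→A→E→Eg: bottleneck 2, flow now 4.
Augment In→R1→E→Eg: bottleneck 2, flow now 6.
No augmenting path remains; maximum flow = 6.
In the residual graph, reachable from In: {In, A, Core, D}.
Min-cut edges: In→R1 (2), A→E (2), D→Eg (2); capacity 2 + 2 + 2 = 6.
This cut is saturated, so no flow can exceed 6.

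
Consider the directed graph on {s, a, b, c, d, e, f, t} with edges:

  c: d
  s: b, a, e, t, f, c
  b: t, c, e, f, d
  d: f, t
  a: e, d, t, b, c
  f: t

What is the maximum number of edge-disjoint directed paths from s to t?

Assign every edge capacity 1; by Menger, the answer equals the max flow.
Path s→t (+1); total 1.
Path s→a→t (+1); total 2.
Path s→b→t (+1); total 3.
Path s→f→t (+1); total 4.
Path s→c→d→t (+1); total 5.
No residual s→t path; max flow = 5.
Certifying cut of size 5: {s→a, s→b, s→c, s→f, s→t}.

5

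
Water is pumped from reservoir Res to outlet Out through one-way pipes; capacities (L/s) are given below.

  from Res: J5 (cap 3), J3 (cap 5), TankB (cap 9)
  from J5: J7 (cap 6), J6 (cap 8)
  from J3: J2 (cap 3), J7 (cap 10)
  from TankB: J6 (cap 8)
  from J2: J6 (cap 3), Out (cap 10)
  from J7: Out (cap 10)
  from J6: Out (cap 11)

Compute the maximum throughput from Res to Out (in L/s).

Augment Res→J5→J7→Out: bottleneck 3, flow now 3.
Augment Res→J3→J2→Out: bottleneck 3, flow now 6.
Augment Res→J3→J7→Out: bottleneck 2, flow now 8.
Augment Res→TankB→J6→Out: bottleneck 8, flow now 16.
No augmenting path remains; maximum flow = 16.
In the residual graph, reachable from Res: {Res, TankB}.
Min-cut edges: Res→J5 (3), Res→J3 (5), TankB→J6 (8); capacity 3 + 5 + 8 = 16.
This cut is saturated, so no flow can exceed 16.

16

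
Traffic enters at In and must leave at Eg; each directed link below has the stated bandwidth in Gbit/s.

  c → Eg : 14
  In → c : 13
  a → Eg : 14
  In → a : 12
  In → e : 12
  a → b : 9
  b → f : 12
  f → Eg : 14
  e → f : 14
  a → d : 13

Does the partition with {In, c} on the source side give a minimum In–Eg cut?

No — its capacity is 38, but the minimum cut has capacity 37.

Given cut capacity: 12 + 12 + 14 = 38.
Augment In→a→Eg: bottleneck 12, flow now 12.
Augment In→c→Eg: bottleneck 13, flow now 25.
Augment In→e→f→Eg: bottleneck 12, flow now 37.
No augmenting path remains; maximum flow = 37.
In the residual graph, reachable from In: {In}.
Min-cut edges: In→a (12), In→c (13), In→e (12); capacity 12 + 13 + 12 = 37.
Cut capacity 38 exceeds the max flow 37, so it is not minimum.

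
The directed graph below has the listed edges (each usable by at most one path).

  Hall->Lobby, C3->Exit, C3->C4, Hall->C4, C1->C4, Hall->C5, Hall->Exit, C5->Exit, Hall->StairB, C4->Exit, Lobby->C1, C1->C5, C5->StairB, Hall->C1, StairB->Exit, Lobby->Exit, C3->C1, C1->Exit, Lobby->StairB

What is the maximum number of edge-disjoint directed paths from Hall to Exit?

6

Assign every edge capacity 1; by Menger, the answer equals the max flow.
Path Hall→Exit (+1); total 1.
Path Hall→Lobby→Exit (+1); total 2.
Path Hall→C1→Exit (+1); total 3.
Path Hall→C5→Exit (+1); total 4.
Path Hall→StairB→Exit (+1); total 5.
Path Hall→C4→Exit (+1); total 6.
No residual Hall→Exit path; max flow = 6.
Certifying cut of size 6: {Hall→C1, Hall→C4, Hall→C5, Hall→Exit, Hall→Lobby, Hall→StairB}.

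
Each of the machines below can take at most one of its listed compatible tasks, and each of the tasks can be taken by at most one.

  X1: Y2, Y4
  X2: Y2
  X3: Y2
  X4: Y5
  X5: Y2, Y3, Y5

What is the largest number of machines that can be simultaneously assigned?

4

Unit-capacity flow: source→left, listed edges, right→sink; max matching = max flow.
Augmenting path X1→Y2 (+1); matched 1.
Augmenting path X4→Y5 (+1); matched 2.
Augmenting path X5→Y3 (+1); matched 3.
Augmenting path X2→Y2→X1→Y4 (+1); matched 4.
No augmenting path remains; maximum matching = 4.
König certificate: {X1, X4, X5, Y2} is a vertex cover of size 4 (every listed pair touches it), so no matching can be larger.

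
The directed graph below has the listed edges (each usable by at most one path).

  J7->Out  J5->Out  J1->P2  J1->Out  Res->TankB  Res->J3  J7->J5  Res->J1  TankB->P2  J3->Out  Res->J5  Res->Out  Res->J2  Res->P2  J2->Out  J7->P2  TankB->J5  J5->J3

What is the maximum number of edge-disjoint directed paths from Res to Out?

5

Assign every edge capacity 1; by Menger, the answer equals the max flow.
Path Res→Out (+1); total 1.
Path Res→J1→Out (+1); total 2.
Path Res→J5→Out (+1); total 3.
Path Res→J2→Out (+1); total 4.
Path Res→J3→Out (+1); total 5.
No residual Res→Out path; max flow = 5.
Certifying cut of size 5: {J3→Out, J5→Out, Res→J1, Res→J2, Res→Out}.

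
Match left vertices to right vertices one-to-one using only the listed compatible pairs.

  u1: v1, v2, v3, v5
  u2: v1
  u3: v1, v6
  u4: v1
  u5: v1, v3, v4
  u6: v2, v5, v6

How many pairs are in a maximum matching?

5

Unit-capacity flow: source→left, listed edges, right→sink; max matching = max flow.
Augmenting path u1→v1 (+1); matched 1.
Augmenting path u3→v6 (+1); matched 2.
Augmenting path u5→v3 (+1); matched 3.
Augmenting path u6→v2 (+1); matched 4.
Augmenting path u2→v1→u1→v5 (+1); matched 5.
No augmenting path remains; maximum matching = 5.
König certificate: {u1, u3, u5, u6, v1} is a vertex cover of size 5 (every listed pair touches it), so no matching can be larger.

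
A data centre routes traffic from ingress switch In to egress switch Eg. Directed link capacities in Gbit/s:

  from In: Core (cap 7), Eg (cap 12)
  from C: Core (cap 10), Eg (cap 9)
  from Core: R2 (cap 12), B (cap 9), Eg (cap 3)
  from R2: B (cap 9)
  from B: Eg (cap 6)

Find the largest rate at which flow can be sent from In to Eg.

Augment In→Eg: bottleneck 12, flow now 12.
Augment In→Core→Eg: bottleneck 3, flow now 15.
Augment In→Core→B→Eg: bottleneck 4, flow now 19.
No augmenting path remains; maximum flow = 19.
In the residual graph, reachable from In: {In}.
Min-cut edges: In→Core (7), In→Eg (12); capacity 7 + 12 = 19.
This cut is saturated, so no flow can exceed 19.

19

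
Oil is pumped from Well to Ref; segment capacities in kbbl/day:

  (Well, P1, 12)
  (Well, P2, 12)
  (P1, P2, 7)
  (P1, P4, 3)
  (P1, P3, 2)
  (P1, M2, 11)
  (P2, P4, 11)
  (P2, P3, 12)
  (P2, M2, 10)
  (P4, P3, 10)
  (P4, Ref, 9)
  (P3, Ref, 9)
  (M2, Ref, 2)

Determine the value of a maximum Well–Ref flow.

Augment Well→P1→P4→Ref: bottleneck 3, flow now 3.
Augment Well→P1→P3→Ref: bottleneck 2, flow now 5.
Augment Well→P1→M2→Ref: bottleneck 2, flow now 7.
Augment Well→P2→P4→Ref: bottleneck 6, flow now 13.
Augment Well→P2→P3→Ref: bottleneck 6, flow now 19.
Augment Well→P1→P2→P3→Ref: bottleneck 1, flow now 20.
No augmenting path remains; maximum flow = 20.
In the residual graph, reachable from Well: {Well, P1, P2, P4, P3, M2}.
Min-cut edges: P4→Ref (9), P3→Ref (9), M2→Ref (2); capacity 9 + 9 + 2 = 20.
This cut is saturated, so no flow can exceed 20.

20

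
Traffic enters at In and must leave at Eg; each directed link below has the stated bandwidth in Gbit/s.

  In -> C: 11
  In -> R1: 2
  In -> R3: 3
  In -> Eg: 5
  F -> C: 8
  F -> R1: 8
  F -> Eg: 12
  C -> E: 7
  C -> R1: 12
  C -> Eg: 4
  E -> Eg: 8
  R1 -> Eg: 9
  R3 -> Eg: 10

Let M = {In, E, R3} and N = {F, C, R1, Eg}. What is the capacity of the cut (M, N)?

Edges leaving {In, E, R3}: In→C (11), In→R1 (2), In→Eg (5), E→Eg (8), R3→Eg (10).
Cut capacity = 11 + 2 + 5 + 8 + 10 = 36.

36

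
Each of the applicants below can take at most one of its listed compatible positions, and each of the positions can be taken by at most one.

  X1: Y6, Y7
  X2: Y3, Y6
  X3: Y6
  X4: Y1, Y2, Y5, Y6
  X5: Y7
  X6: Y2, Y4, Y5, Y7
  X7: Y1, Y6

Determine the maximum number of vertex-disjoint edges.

6

Unit-capacity flow: source→left, listed edges, right→sink; max matching = max flow.
Augmenting path X1→Y6 (+1); matched 1.
Augmenting path X2→Y3 (+1); matched 2.
Augmenting path X4→Y1 (+1); matched 3.
Augmenting path X5→Y7 (+1); matched 4.
Augmenting path X6→Y2 (+1); matched 5.
Augmenting path X7→Y1→X4→Y5 (+1); matched 6.
No augmenting path remains; maximum matching = 6.
König certificate: {X2, X4, X6, X7, Y6, Y7} is a vertex cover of size 6 (every listed pair touches it), so no matching can be larger.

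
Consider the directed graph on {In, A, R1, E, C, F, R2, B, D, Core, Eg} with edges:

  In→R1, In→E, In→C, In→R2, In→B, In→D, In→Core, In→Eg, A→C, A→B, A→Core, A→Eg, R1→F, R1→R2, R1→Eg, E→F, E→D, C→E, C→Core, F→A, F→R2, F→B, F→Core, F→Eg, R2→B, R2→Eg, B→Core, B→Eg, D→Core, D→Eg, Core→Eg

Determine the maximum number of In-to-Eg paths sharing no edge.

7

Assign every edge capacity 1; by Menger, the answer equals the max flow.
Path In→Eg (+1); total 1.
Path In→R1→Eg (+1); total 2.
Path In→R2→Eg (+1); total 3.
Path In→B→Eg (+1); total 4.
Path In→D→Eg (+1); total 5.
Path In→Core→Eg (+1); total 6.
Path In→E→F→Eg (+1); total 7.
No residual In→Eg path; max flow = 7.
Certifying cut of size 7: {Core→Eg, D→Eg, E→F, In→B, In→Eg, In→R1, In→R2}.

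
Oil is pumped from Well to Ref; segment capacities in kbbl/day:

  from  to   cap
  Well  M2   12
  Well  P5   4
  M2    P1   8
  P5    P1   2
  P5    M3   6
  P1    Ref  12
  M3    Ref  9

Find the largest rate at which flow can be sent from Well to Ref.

12

Augment Well→M2→P1→Ref: bottleneck 8, flow now 8.
Augment Well→P5→P1→Ref: bottleneck 2, flow now 10.
Augment Well→P5→M3→Ref: bottleneck 2, flow now 12.
No augmenting path remains; maximum flow = 12.
In the residual graph, reachable from Well: {Well, M2}.
Min-cut edges: Well→P5 (4), M2→P1 (8); capacity 4 + 8 = 12.
This cut is saturated, so no flow can exceed 12.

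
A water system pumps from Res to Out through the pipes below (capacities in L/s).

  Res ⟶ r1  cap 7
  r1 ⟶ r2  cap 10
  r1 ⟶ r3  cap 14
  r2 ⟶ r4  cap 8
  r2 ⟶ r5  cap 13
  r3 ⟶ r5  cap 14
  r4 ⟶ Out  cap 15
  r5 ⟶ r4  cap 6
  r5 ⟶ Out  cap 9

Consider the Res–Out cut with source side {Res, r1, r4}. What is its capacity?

39

Edges leaving {Res, r1, r4}: r1→r2 (10), r1→r3 (14), r4→Out (15).
Cut capacity = 10 + 14 + 15 = 39.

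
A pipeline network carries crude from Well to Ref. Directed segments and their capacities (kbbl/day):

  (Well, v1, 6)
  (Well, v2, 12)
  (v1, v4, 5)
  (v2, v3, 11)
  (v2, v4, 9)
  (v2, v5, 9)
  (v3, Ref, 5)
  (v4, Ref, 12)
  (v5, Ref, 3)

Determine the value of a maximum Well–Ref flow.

17

Augment Well→v1→v4→Ref: bottleneck 5, flow now 5.
Augment Well→v2→v3→Ref: bottleneck 5, flow now 10.
Augment Well→v2→v4→Ref: bottleneck 7, flow now 17.
No augmenting path remains; maximum flow = 17.
In the residual graph, reachable from Well: {Well, v1}.
Min-cut edges: Well→v2 (12), v1→v4 (5); capacity 12 + 5 = 17.
This cut is saturated, so no flow can exceed 17.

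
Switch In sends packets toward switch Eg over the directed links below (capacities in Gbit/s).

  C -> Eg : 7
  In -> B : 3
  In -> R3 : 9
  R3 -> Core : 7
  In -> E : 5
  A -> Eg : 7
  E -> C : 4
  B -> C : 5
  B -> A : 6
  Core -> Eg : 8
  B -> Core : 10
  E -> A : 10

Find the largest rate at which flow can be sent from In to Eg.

15

Augment In→E→C→Eg: bottleneck 4, flow now 4.
Augment In→E→A→Eg: bottleneck 1, flow now 5.
Augment In→R3→Core→Eg: bottleneck 7, flow now 12.
Augment In→B→C→Eg: bottleneck 3, flow now 15.
No augmenting path remains; maximum flow = 15.
In the residual graph, reachable from In: {In, R3}.
Min-cut edges: In→E (5), In→B (3), R3→Core (7); capacity 5 + 3 + 7 = 15.
This cut is saturated, so no flow can exceed 15.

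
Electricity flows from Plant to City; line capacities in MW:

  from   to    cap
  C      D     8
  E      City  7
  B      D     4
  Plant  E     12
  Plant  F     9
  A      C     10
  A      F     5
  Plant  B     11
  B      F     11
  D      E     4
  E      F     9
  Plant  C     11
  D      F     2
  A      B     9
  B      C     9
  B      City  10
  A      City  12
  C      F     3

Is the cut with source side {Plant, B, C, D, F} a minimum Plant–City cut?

No — its capacity is 26, but the minimum cut has capacity 17.

Given cut capacity: 12 + 10 + 4 = 26.
Augment Plant→B→City: bottleneck 10, flow now 10.
Augment Plant→E→City: bottleneck 7, flow now 17.
No augmenting path remains; maximum flow = 17.
In the residual graph, reachable from Plant: {Plant, B, C, D, E, F}.
Min-cut edges: B→City (10), E→City (7); capacity 10 + 7 = 17.
Cut capacity 26 exceeds the max flow 17, so it is not minimum.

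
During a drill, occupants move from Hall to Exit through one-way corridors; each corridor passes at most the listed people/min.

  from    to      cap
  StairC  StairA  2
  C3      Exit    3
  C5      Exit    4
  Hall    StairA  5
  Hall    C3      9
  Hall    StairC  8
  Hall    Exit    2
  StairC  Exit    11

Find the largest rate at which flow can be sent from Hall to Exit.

Augment Hall→Exit: bottleneck 2, flow now 2.
Augment Hall→StairC→Exit: bottleneck 8, flow now 10.
Augment Hall→C3→Exit: bottleneck 3, flow now 13.
No augmenting path remains; maximum flow = 13.
In the residual graph, reachable from Hall: {Hall, C3, StairA}.
Min-cut edges: Hall→StairC (8), Hall→Exit (2), C3→Exit (3); capacity 8 + 2 + 3 = 13.
This cut is saturated, so no flow can exceed 13.

13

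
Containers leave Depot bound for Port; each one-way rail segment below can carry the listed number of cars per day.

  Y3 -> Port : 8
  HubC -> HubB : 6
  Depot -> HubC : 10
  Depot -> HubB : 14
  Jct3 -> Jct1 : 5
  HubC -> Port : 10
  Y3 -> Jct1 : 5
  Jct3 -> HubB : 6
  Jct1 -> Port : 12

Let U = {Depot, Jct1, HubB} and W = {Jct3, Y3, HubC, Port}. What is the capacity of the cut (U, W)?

Edges leaving {Depot, Jct1, HubB}: Depot→HubC (10), Jct1→Port (12).
Cut capacity = 10 + 12 = 22.

22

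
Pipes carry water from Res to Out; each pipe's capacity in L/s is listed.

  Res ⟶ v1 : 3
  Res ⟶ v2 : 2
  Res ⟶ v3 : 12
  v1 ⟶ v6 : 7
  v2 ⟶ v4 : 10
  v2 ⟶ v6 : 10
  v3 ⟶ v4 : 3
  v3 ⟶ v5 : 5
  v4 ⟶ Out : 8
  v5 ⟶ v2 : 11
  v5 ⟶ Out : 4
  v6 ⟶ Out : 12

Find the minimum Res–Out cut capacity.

Augment Res→v1→v6→Out: bottleneck 3, flow now 3.
Augment Res→v2→v4→Out: bottleneck 2, flow now 5.
Augment Res→v3→v4→Out: bottleneck 3, flow now 8.
Augment Res→v3→v5→Out: bottleneck 4, flow now 12.
Augment Res→v3→v5→v2→v4→Out: bottleneck 1, flow now 13.
No augmenting path remains; maximum flow = 13.
By max-flow min-cut, the minimum cut capacity equals the max flow.
In the residual graph, reachable from Res: {Res, v3}.
Min-cut edges: Res→v1 (3), Res→v2 (2), v3→v4 (3), v3→v5 (5); capacity 3 + 2 + 3 + 5 = 13.

13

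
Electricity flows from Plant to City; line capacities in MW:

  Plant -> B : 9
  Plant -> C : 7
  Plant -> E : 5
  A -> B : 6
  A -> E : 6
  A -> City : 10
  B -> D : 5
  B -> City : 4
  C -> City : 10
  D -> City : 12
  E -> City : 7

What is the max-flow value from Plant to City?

Augment Plant→B→City: bottleneck 4, flow now 4.
Augment Plant→C→City: bottleneck 7, flow now 11.
Augment Plant→E→City: bottleneck 5, flow now 16.
Augment Plant→B→D→City: bottleneck 5, flow now 21.
No augmenting path remains; maximum flow = 21.
In the residual graph, reachable from Plant: {Plant}.
Min-cut edges: Plant→B (9), Plant→C (7), Plant→E (5); capacity 9 + 7 + 5 = 21.
This cut is saturated, so no flow can exceed 21.

21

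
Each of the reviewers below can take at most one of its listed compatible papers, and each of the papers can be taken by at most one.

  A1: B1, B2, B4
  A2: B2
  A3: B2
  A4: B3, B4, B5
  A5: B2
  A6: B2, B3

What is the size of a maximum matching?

Unit-capacity flow: source→left, listed edges, right→sink; max matching = max flow.
Augmenting path A1→B1 (+1); matched 1.
Augmenting path A2→B2 (+1); matched 2.
Augmenting path A4→B3 (+1); matched 3.
Augmenting path A6→B3→A4→B4 (+1); matched 4.
No augmenting path remains; maximum matching = 4.
König certificate: {A1, A4, A6, B2} is a vertex cover of size 4 (every listed pair touches it), so no matching can be larger.

4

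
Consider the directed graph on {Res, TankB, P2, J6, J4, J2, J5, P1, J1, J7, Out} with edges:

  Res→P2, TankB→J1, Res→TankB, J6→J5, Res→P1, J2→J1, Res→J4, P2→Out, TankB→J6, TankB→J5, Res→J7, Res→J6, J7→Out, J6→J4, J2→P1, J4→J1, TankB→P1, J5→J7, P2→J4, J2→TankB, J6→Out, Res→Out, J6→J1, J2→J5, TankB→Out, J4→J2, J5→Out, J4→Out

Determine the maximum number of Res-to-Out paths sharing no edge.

6

Assign every edge capacity 1; by Menger, the answer equals the max flow.
Path Res→Out (+1); total 1.
Path Res→TankB→Out (+1); total 2.
Path Res→P2→Out (+1); total 3.
Path Res→J6→Out (+1); total 4.
Path Res→J4→Out (+1); total 5.
Path Res→J7→Out (+1); total 6.
No residual Res→Out path; max flow = 6.
Certifying cut of size 6: {Res→J4, Res→J6, Res→J7, Res→Out, Res→P2, Res→TankB}.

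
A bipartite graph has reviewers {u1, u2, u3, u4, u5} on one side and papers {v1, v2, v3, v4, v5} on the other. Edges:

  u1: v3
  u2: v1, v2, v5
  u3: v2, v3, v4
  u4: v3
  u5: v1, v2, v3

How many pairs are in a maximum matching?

Unit-capacity flow: source→left, listed edges, right→sink; max matching = max flow.
Augmenting path u1→v3 (+1); matched 1.
Augmenting path u2→v1 (+1); matched 2.
Augmenting path u3→v2 (+1); matched 3.
Augmenting path u5→v1→u2→v5 (+1); matched 4.
No augmenting path remains; maximum matching = 4.
König certificate: {u2, u3, u5, v3} is a vertex cover of size 4 (every listed pair touches it), so no matching can be larger.

4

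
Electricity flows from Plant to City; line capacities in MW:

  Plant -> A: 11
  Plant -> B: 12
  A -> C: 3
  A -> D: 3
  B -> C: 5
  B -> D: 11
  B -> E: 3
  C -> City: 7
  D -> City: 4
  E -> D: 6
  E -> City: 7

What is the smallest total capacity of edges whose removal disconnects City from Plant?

14

Augment Plant→A→C→City: bottleneck 3, flow now 3.
Augment Plant→A→D→City: bottleneck 3, flow now 6.
Augment Plant→B→C→City: bottleneck 4, flow now 10.
Augment Plant→B→D→City: bottleneck 1, flow now 11.
Augment Plant→B→E→City: bottleneck 3, flow now 14.
No augmenting path remains; maximum flow = 14.
By max-flow min-cut, the minimum cut capacity equals the max flow.
In the residual graph, reachable from Plant: {Plant, A, B, C, D}.
Min-cut edges: B→E (3), C→City (7), D→City (4); capacity 3 + 7 + 4 = 14.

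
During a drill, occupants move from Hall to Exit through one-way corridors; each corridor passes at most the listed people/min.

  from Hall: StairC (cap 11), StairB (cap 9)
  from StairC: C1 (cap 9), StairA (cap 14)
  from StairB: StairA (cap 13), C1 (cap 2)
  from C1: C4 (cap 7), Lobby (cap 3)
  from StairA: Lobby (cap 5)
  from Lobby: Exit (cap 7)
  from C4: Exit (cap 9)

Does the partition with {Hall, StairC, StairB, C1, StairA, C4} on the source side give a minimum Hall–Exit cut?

Given cut capacity: 3 + 5 + 9 = 17.
Augment Hall→StairC→C1→Lobby→Exit: bottleneck 3, flow now 3.
Augment Hall→StairC→C1→C4→Exit: bottleneck 6, flow now 9.
Augment Hall→StairC→StairA→Lobby→Exit: bottleneck 2, flow now 11.
Augment Hall→StairB→C1→C4→Exit: bottleneck 1, flow now 12.
Augment Hall→StairB→StairA→Lobby→Exit: bottleneck 2, flow now 14.
No augmenting path remains; maximum flow = 14.
In the residual graph, reachable from Hall: {Hall, StairC, StairB, C1, StairA, Lobby}.
Min-cut edges: C1→C4 (7), Lobby→Exit (7); capacity 7 + 7 = 14.
Cut capacity 17 exceeds the max flow 14, so it is not minimum.

No — its capacity is 17, but the minimum cut has capacity 14.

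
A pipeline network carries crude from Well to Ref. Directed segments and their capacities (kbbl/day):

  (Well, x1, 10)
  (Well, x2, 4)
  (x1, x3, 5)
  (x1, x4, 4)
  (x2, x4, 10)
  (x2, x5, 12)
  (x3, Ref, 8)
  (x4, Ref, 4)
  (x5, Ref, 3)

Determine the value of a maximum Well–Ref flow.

12

Augment Well→x1→x3→Ref: bottleneck 5, flow now 5.
Augment Well→x1→x4→Ref: bottleneck 4, flow now 9.
Augment Well→x2→x5→Ref: bottleneck 3, flow now 12.
No augmenting path remains; maximum flow = 12.
In the residual graph, reachable from Well: {Well, x1, x2, x4, x5}.
Min-cut edges: x1→x3 (5), x4→Ref (4), x5→Ref (3); capacity 5 + 4 + 3 = 12.
This cut is saturated, so no flow can exceed 12.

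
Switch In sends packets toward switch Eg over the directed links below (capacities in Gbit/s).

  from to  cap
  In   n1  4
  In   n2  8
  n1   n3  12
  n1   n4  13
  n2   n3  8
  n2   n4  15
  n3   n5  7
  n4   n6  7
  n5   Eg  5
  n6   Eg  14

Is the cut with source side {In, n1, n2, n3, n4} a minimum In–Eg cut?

No — its capacity is 14, but the minimum cut has capacity 12.

Given cut capacity: 7 + 7 = 14.
Augment In→n1→n3→n5→Eg: bottleneck 4, flow now 4.
Augment In→n2→n3→n5→Eg: bottleneck 1, flow now 5.
Augment In→n2→n4→n6→Eg: bottleneck 7, flow now 12.
No augmenting path remains; maximum flow = 12.
In the residual graph, reachable from In: {In}.
Min-cut edges: In→n1 (4), In→n2 (8); capacity 4 + 8 = 12.
Cut capacity 14 exceeds the max flow 12, so it is not minimum.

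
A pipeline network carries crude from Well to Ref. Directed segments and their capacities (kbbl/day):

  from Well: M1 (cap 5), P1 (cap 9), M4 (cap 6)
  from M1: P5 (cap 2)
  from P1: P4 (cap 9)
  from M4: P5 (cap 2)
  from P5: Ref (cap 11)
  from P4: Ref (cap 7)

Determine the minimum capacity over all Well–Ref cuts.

11

Augment Well→M1→P5→Ref: bottleneck 2, flow now 2.
Augment Well→P1→P4→Ref: bottleneck 7, flow now 9.
Augment Well→M4→P5→Ref: bottleneck 2, flow now 11.
No augmenting path remains; maximum flow = 11.
By max-flow min-cut, the minimum cut capacity equals the max flow.
In the residual graph, reachable from Well: {Well, M1, P1, M4, P4}.
Min-cut edges: M1→P5 (2), M4→P5 (2), P4→Ref (7); capacity 2 + 2 + 7 = 11.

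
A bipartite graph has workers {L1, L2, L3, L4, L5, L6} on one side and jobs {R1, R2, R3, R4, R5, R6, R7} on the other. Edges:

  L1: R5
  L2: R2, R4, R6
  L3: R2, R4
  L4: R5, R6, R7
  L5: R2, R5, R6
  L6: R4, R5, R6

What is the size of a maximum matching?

5

Unit-capacity flow: source→left, listed edges, right→sink; max matching = max flow.
Augmenting path L1→R5 (+1); matched 1.
Augmenting path L2→R2 (+1); matched 2.
Augmenting path L3→R4 (+1); matched 3.
Augmenting path L4→R6 (+1); matched 4.
Augmenting path L5→R6→L4→R7 (+1); matched 5.
No augmenting path remains; maximum matching = 5.
König certificate: {L4, R2, R4, R5, R6} is a vertex cover of size 5 (every listed pair touches it), so no matching can be larger.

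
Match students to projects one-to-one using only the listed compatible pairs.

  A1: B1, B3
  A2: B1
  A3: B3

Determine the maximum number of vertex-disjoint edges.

Unit-capacity flow: source→left, listed edges, right→sink; max matching = max flow.
Augmenting path A1→B1 (+1); matched 1.
Augmenting path A3→B3 (+1); matched 2.
No augmenting path remains; maximum matching = 2.
König certificate: {B1, B3} is a vertex cover of size 2 (every listed pair touches it), so no matching can be larger.

2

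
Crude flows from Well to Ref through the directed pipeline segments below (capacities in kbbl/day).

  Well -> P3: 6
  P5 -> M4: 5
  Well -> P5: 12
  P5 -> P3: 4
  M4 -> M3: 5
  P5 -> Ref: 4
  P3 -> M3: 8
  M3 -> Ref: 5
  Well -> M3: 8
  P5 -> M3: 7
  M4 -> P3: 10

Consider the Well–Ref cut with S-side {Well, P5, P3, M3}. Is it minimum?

No — its capacity is 14, but the minimum cut has capacity 9.

Given cut capacity: 5 + 4 + 5 = 14.
Augment Well→P5→Ref: bottleneck 4, flow now 4.
Augment Well→M3→Ref: bottleneck 5, flow now 9.
No augmenting path remains; maximum flow = 9.
In the residual graph, reachable from Well: {Well, P5, M4, P3, M3}.
Min-cut edges: P5→Ref (4), M3→Ref (5); capacity 4 + 5 = 9.
Cut capacity 14 exceeds the max flow 9, so it is not minimum.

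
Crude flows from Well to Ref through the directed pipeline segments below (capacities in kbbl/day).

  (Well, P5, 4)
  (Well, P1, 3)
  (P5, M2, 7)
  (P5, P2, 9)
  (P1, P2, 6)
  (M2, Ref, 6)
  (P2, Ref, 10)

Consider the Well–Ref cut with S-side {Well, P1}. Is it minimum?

No — its capacity is 10, but the minimum cut has capacity 7.

Given cut capacity: 4 + 6 = 10.
Augment Well→P5→M2→Ref: bottleneck 4, flow now 4.
Augment Well→P1→P2→Ref: bottleneck 3, flow now 7.
No augmenting path remains; maximum flow = 7.
In the residual graph, reachable from Well: {Well}.
Min-cut edges: Well→P5 (4), Well→P1 (3); capacity 4 + 3 = 7.
Cut capacity 10 exceeds the max flow 7, so it is not minimum.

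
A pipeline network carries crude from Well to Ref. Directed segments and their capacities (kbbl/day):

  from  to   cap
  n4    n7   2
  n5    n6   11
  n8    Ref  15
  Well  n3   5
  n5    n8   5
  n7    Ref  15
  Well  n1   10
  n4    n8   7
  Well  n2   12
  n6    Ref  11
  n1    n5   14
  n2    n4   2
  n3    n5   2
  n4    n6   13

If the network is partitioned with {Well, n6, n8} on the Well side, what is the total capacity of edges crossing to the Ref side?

Edges leaving {Well, n6, n8}: Well→n1 (10), Well→n2 (12), Well→n3 (5), n6→Ref (11), n8→Ref (15).
Cut capacity = 10 + 12 + 5 + 11 + 15 = 53.

53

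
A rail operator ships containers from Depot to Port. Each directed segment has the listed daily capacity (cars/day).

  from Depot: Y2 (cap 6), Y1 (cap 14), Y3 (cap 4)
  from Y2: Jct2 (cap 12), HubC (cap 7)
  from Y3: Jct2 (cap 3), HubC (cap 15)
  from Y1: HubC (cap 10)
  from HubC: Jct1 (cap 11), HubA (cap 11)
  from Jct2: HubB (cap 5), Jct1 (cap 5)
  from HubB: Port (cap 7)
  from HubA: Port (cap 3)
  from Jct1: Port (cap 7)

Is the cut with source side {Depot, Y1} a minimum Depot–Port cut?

Given cut capacity: 6 + 4 + 10 = 20.
Augment Depot→Y2→HubC→HubA→Port: bottleneck 3, flow now 3.
Augment Depot→Y2→HubC→Jct1→Port: bottleneck 3, flow now 6.
Augment Depot→Y3→HubC→Jct1→Port: bottleneck 4, flow now 10.
Augment Depot→Y1→HubC→Y2→Jct2→HubB→Port: bottleneck 5, flow now 15. (uses reverse residual edge)
No augmenting path remains; maximum flow = 15.
In the residual graph, reachable from Depot: {Depot, Y2, Y3, Y1, HubC, Jct2, HubA, Jct1}.
Min-cut edges: Jct2→HubB (5), HubA→Port (3), Jct1→Port (7); capacity 5 + 3 + 7 = 15.
Cut capacity 20 exceeds the max flow 15, so it is not minimum.

No — its capacity is 20, but the minimum cut has capacity 15.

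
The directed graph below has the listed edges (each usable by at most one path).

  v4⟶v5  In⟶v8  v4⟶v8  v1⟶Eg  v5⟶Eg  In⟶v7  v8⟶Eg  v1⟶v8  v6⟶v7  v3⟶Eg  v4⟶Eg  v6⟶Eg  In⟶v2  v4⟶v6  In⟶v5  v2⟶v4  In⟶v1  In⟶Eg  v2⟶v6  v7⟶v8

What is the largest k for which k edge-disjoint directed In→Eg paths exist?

Assign every edge capacity 1; by Menger, the answer equals the max flow.
Path In→Eg (+1); total 1.
Path In→v1→Eg (+1); total 2.
Path In→v5→Eg (+1); total 3.
Path In→v8→Eg (+1); total 4.
Path In→v2→v4→Eg (+1); total 5.
No residual In→Eg path; max flow = 5.
Certifying cut of size 5: {In→Eg, In→v1, In→v2, In→v5, v8→Eg}.

5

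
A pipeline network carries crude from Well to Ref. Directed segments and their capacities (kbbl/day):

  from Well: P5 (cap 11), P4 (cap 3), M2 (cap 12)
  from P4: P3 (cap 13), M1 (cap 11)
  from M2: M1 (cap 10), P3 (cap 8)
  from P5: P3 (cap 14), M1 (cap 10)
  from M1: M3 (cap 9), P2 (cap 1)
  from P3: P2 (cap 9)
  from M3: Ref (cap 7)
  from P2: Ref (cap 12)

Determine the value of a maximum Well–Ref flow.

17

Augment Well→P4→M1→M3→Ref: bottleneck 3, flow now 3.
Augment Well→M2→M1→M3→Ref: bottleneck 4, flow now 7.
Augment Well→M2→M1→P2→Ref: bottleneck 1, flow now 8.
Augment Well→M2→P3→P2→Ref: bottleneck 7, flow now 15.
Augment Well→P5→P3→P2→Ref: bottleneck 2, flow now 17.
No augmenting path remains; maximum flow = 17.
In the residual graph, reachable from Well: {Well, P4, M2, P5, M1, P3, M3}.
Min-cut edges: M1→P2 (1), P3→P2 (9), M3→Ref (7); capacity 1 + 9 + 7 = 17.
This cut is saturated, so no flow can exceed 17.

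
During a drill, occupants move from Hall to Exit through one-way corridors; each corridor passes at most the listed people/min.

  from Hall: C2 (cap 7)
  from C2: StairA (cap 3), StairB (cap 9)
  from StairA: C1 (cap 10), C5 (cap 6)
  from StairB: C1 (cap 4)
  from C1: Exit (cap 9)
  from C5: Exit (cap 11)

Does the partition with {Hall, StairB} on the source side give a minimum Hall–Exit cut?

No — its capacity is 11, but the minimum cut has capacity 7.

Given cut capacity: 7 + 4 = 11.
Augment Hall→C2→StairA→C1→Exit: bottleneck 3, flow now 3.
Augment Hall→C2→StairB→C1→Exit: bottleneck 4, flow now 7.
No augmenting path remains; maximum flow = 7.
In the residual graph, reachable from Hall: {Hall}.
Min-cut edges: Hall→C2 (7); capacity 7 = 7.
Cut capacity 11 exceeds the max flow 7, so it is not minimum.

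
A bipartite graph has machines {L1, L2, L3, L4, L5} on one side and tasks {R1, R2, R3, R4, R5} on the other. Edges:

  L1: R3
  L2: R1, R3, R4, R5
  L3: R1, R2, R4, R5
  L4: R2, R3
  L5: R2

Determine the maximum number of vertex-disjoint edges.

4

Unit-capacity flow: source→left, listed edges, right→sink; max matching = max flow.
Augmenting path L1→R3 (+1); matched 1.
Augmenting path L2→R1 (+1); matched 2.
Augmenting path L3→R2 (+1); matched 3.
Augmenting path L4→R2→L3→R4 (+1); matched 4.
No augmenting path remains; maximum matching = 4.
König certificate: {L2, L3, R2, R3} is a vertex cover of size 4 (every listed pair touches it), so no matching can be larger.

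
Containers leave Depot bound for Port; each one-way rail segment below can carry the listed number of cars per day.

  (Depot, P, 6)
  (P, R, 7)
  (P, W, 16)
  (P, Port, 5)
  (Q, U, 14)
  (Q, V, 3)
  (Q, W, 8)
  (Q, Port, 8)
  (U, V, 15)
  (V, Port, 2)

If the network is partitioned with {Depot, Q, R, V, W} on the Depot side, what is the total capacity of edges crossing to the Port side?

Edges leaving {Depot, Q, R, V, W}: Depot→P (6), Q→U (14), Q→Port (8), V→Port (2).
Cut capacity = 6 + 14 + 8 + 2 = 30.

30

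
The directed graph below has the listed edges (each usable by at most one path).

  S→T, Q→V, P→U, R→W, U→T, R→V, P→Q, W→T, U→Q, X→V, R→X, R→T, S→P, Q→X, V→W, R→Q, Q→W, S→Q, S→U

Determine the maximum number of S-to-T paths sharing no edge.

Assign every edge capacity 1; by Menger, the answer equals the max flow.
Path S→T (+1); total 1.
Path S→U→T (+1); total 2.
Path S→Q→W→T (+1); total 3.
No residual S→T path; max flow = 3.
Certifying cut of size 3: {S→T, U→T, W→T}.

3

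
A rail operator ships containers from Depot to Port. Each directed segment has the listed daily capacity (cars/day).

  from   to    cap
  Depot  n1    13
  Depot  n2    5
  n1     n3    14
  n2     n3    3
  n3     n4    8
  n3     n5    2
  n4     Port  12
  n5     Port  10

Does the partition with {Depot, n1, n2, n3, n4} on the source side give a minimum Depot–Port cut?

Given cut capacity: 2 + 12 = 14.
Augment Depot→n1→n3→n4→Port: bottleneck 8, flow now 8.
Augment Depot→n1→n3→n5→Port: bottleneck 2, flow now 10.
No augmenting path remains; maximum flow = 10.
In the residual graph, reachable from Depot: {Depot, n1, n2, n3}.
Min-cut edges: n3→n4 (8), n3→n5 (2); capacity 8 + 2 = 10.
Cut capacity 14 exceeds the max flow 10, so it is not minimum.

No — its capacity is 14, but the minimum cut has capacity 10.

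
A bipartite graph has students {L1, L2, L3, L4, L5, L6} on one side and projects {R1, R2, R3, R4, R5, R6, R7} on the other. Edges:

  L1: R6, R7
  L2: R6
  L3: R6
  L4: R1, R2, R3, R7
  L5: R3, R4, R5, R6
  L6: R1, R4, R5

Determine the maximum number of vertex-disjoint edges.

5

Unit-capacity flow: source→left, listed edges, right→sink; max matching = max flow.
Augmenting path L1→R6 (+1); matched 1.
Augmenting path L4→R1 (+1); matched 2.
Augmenting path L5→R3 (+1); matched 3.
Augmenting path L6→R4 (+1); matched 4.
Augmenting path L2→R6→L1→R7 (+1); matched 5.
No augmenting path remains; maximum matching = 5.
König certificate: {L1, L4, L5, L6, R6} is a vertex cover of size 5 (every listed pair touches it), so no matching can be larger.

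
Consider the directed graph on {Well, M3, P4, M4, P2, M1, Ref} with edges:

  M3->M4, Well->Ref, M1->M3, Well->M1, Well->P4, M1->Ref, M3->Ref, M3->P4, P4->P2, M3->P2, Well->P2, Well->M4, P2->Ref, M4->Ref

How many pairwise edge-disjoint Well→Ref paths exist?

Assign every edge capacity 1; by Menger, the answer equals the max flow.
Path Well→Ref (+1); total 1.
Path Well→M4→Ref (+1); total 2.
Path Well→P2→Ref (+1); total 3.
Path Well→M1→Ref (+1); total 4.
No residual Well→Ref path; max flow = 4.
Certifying cut of size 4: {P2→Ref, Well→M1, Well→M4, Well→Ref}.

4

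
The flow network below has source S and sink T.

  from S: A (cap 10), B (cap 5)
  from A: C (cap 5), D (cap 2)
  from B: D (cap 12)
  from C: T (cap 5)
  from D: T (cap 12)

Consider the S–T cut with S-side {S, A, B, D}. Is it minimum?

No — its capacity is 17, but the minimum cut has capacity 12.

Given cut capacity: 5 + 12 = 17.
Augment S→A→C→T: bottleneck 5, flow now 5.
Augment S→A→D→T: bottleneck 2, flow now 7.
Augment S→B→D→T: bottleneck 5, flow now 12.
No augmenting path remains; maximum flow = 12.
In the residual graph, reachable from S: {S, A}.
Min-cut edges: S→B (5), A→C (5), A→D (2); capacity 5 + 5 + 2 = 12.
Cut capacity 17 exceeds the max flow 12, so it is not minimum.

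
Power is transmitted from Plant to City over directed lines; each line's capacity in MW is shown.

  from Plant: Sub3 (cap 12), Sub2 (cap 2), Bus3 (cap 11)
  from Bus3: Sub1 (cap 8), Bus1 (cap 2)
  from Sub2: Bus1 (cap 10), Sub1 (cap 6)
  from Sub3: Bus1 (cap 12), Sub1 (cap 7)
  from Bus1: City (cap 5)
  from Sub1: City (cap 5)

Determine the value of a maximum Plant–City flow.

10

Augment Plant→Bus3→Bus1→City: bottleneck 2, flow now 2.
Augment Plant→Bus3→Sub1→City: bottleneck 5, flow now 7.
Augment Plant→Sub2→Bus1→City: bottleneck 2, flow now 9.
Augment Plant→Sub3→Bus1→City: bottleneck 1, flow now 10.
No augmenting path remains; maximum flow = 10.
In the residual graph, reachable from Plant: {Plant, Bus3, Sub2, Sub3, Bus1, Sub1}.
Min-cut edges: Bus1→City (5), Sub1→City (5); capacity 5 + 5 = 10.
This cut is saturated, so no flow can exceed 10.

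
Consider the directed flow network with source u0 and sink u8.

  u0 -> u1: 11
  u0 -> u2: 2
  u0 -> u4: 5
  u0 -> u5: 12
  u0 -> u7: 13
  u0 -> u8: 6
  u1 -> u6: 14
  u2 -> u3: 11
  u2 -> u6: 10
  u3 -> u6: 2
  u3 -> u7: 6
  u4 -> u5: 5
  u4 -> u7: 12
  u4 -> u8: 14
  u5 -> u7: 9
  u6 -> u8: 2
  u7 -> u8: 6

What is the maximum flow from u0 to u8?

Augment u0→u8: bottleneck 6, flow now 6.
Augment u0→u4→u8: bottleneck 5, flow now 11.
Augment u0→u7→u8: bottleneck 6, flow now 17.
Augment u0→u1→u6→u8: bottleneck 2, flow now 19.
No augmenting path remains; maximum flow = 19.
In the residual graph, reachable from u0: {u0, u1, u2, u3, u5, u6, u7}.
Min-cut edges: u0→u4 (5), u0→u8 (6), u6→u8 (2), u7→u8 (6); capacity 5 + 6 + 2 + 6 = 19.
This cut is saturated, so no flow can exceed 19.

19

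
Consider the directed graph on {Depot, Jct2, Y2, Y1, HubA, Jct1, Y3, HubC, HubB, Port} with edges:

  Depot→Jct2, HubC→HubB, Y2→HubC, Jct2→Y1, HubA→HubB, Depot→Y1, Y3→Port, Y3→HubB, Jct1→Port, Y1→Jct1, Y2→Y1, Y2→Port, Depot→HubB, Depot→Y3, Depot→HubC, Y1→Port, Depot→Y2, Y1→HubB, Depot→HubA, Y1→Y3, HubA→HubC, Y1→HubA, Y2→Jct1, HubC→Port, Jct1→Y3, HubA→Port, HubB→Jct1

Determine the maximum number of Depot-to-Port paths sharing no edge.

6

Assign every edge capacity 1; by Menger, the answer equals the max flow.
Path Depot→Y2→Port (+1); total 1.
Path Depot→Y1→Port (+1); total 2.
Path Depot→HubA→Port (+1); total 3.
Path Depot→Y3→Port (+1); total 4.
Path Depot→HubC→Port (+1); total 5.
Path Depot→HubB→Jct1→Port (+1); total 6.
No residual Depot→Port path; max flow = 6.
Certifying cut of size 6: {Depot→Y2, HubA→Port, HubC→Port, Jct1→Port, Y1→Port, Y3→Port}.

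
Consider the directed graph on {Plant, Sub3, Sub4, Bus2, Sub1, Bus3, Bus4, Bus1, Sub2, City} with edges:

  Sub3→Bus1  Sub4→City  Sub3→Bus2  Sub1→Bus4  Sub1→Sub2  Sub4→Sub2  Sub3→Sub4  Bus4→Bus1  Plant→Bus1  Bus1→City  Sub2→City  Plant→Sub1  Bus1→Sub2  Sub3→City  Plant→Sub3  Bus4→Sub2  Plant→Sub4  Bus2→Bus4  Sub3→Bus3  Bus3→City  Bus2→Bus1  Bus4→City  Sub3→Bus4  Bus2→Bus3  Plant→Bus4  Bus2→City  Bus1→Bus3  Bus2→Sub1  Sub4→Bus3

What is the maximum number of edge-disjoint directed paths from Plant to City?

Assign every edge capacity 1; by Menger, the answer equals the max flow.
Path Plant→Sub3→City (+1); total 1.
Path Plant→Sub4→City (+1); total 2.
Path Plant→Bus4→City (+1); total 3.
Path Plant→Bus1→City (+1); total 4.
Path Plant→Sub1→Sub2→City (+1); total 5.
No residual Plant→City path; max flow = 5.
Certifying cut of size 5: {Plant→Bus1, Plant→Bus4, Plant→Sub1, Plant→Sub3, Plant→Sub4}.

5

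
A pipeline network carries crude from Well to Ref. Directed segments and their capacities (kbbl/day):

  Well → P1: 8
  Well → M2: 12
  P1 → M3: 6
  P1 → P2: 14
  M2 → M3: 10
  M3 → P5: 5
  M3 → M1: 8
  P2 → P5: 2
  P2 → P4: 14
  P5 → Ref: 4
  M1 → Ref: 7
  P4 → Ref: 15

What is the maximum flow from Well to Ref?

18

Augment Well→P1→M3→P5→Ref: bottleneck 4, flow now 4.
Augment Well→P1→M3→M1→Ref: bottleneck 2, flow now 6.
Augment Well→P1→P2→P4→Ref: bottleneck 2, flow now 8.
Augment Well→M2→M3→M1→Ref: bottleneck 5, flow now 13.
Augment Well→M2→M3→P1→P2→P4→Ref: bottleneck 5, flow now 18. (uses reverse residual edge)
No augmenting path remains; maximum flow = 18.
In the residual graph, reachable from Well: {Well, M2}.
Min-cut edges: Well→P1 (8), M2→M3 (10); capacity 8 + 10 = 18.
This cut is saturated, so no flow can exceed 18.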